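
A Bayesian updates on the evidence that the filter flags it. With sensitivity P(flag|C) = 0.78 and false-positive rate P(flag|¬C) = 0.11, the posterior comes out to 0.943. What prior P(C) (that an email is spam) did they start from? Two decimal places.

P(C) = 0.70

In odds form, posterior odds = prior odds × likelihood ratio, so prior odds = posterior odds ÷ LR.
Posterior odds = 0.943/(1−0.943) = 16.5439. LR = 0.78/0.11 = 7.0909.
Prior odds = 16.5439/7.0909 = 2.3331, so P(C) = 2.3331/(1+2.3331) ≈ 0.70.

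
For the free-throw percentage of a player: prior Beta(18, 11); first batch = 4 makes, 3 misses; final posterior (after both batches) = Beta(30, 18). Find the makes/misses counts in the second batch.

Sequential conjugate updates are equivalent to a single update on the pooled data, so total successes = posterior α − prior α and total failures = posterior β − prior β.
Total across both batches: 30−18=12 makes, 18−11=7 misses.
Subtract the first batch: 12−4=8 makes and 7−3=4 misses.

8 makes and 4 misses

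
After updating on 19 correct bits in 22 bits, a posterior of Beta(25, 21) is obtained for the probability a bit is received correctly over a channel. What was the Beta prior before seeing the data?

Under Beta–binomial conjugacy the posterior parameters are (α+s, β+f).
Subtract the data counts: 25−19=6, 21−3=18.

Beta(6, 18)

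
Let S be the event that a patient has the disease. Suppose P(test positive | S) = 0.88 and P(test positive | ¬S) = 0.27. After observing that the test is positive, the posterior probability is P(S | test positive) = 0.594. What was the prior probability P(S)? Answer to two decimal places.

P(S) = 0.31

In odds form, posterior odds = prior odds × likelihood ratio, so prior odds = posterior odds ÷ LR.
Posterior odds = 0.594/(1−0.594) = 1.4631. LR = 0.88/0.27 = 3.2593.
Prior odds = 1.4631/3.2593 = 0.4489, so P(S) = 0.4489/(1+0.4489) ≈ 0.31.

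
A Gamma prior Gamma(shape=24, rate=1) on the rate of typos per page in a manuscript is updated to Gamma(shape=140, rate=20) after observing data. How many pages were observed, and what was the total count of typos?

n = 19 pages with total 116 typos

Gamma–Poisson conjugacy: posterior shape = α + Σxᵢ, posterior rate = β + n.
Matching: Σxᵢ = 140 − 24 = 116 and n = 20 − 1 = 19.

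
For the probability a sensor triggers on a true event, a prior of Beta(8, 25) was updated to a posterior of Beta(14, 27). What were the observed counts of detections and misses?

6 detections and 2 misses

Under Beta–binomial conjugacy the posterior parameters are (α+s, β+f).
So s = 14 − 8 = 6 and f = 27 − 25 = 2.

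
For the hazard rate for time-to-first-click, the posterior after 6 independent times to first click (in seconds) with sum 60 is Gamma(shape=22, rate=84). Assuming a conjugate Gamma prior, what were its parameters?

Gamma–exponential conjugacy: posterior shape = α + n, posterior rate = β + Σtᵢ.
So α = 22 − 6 = 16 and β = 84 − 60 = 24.

Gamma(shape=16, rate=24)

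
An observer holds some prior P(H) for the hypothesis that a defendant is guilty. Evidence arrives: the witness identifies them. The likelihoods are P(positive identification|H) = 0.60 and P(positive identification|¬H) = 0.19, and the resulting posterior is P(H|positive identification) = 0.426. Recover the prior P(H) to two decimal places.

P(H) = 0.19

In odds form, posterior odds = prior odds × likelihood ratio, so prior odds = posterior odds ÷ LR.
Posterior odds = 0.426/(1−0.426) = 0.7422. LR = 0.60/0.19 = 3.1579.
Prior odds = 0.7422/3.1579 = 0.2350, so P(H) = 0.2350/(1+0.2350) ≈ 0.19.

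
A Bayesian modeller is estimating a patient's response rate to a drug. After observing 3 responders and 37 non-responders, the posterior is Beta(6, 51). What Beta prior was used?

Beta(3, 14)

Under Beta–binomial conjugacy the posterior parameters are (α+s, β+f).
Subtract the data counts: 6−3=3, 51−37=14.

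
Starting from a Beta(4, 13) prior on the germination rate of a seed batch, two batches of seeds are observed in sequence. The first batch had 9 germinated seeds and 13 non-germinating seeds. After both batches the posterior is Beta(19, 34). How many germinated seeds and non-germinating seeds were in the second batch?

6 germinated seeds and 8 non-germinating seeds

Because Beta–binomial updating is additive in the counts, the combined data contributed (α_post−α_prior, β_post−β_prior) successes and failures.
Total across both batches: 19−4=15 germinated seeds, 34−13=21 non-germinating seeds.
Subtract the first batch: 15−9=6 germinated seeds and 21−13=8 non-germinating seeds.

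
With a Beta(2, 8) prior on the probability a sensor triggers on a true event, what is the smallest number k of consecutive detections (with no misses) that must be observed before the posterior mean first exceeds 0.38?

After k detections and 0 misses the posterior is Beta(2+k, 8), with mean (2+k)/(2+8+k).
Set (2+k)/(10+k) > 0.38 and solve: k > (0.38·10 − 2)/(1 − 0.38) = 2.903.
The smallest integer exceeding 2.903 is 3.

k = 3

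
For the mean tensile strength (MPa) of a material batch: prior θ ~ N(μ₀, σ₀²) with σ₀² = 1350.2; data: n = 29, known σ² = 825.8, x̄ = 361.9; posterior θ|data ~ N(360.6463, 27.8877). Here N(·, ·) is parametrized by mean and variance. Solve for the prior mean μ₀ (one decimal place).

The posterior mean is a precision-weighted average: μ_n = (τ₀μ₀ + τ_data·x̄)/(τ₀+τ_data), with τ₀=1/σ₀² and τ_data=n/σ².
Here τ₀ = 1/1350.2 = 0.000741 and τ_data = 29/825.8 = 0.035117, so τ_n = 0.035858.
Rearranging for μ₀: μ₀ = (μ_n·τ_n − τ_data·x̄)/τ₀ = (360.6463·0.035858 − 0.035117·361.9) / 0.000741 = 0.223213/0.000741 ≈ 301.2.

μ₀ = 301.2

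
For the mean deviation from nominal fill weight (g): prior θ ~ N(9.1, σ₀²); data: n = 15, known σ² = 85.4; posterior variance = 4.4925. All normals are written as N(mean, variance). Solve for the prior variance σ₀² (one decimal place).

For the Normal–Normal model with known σ², precisions add: τ_n = τ₀ + n/σ².
So 1/σ₀² = 1/4.4925 − 15/85.4 = 0.222593 − 0.175644 = 0.046949.
Hence σ₀² = 1/0.046949 ≈ 21.3.

σ₀² = 21.3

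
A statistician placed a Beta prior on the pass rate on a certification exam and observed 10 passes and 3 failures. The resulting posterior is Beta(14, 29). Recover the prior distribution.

Beta(4, 26)

Under Beta–binomial conjugacy the posterior parameters are (α+s, β+f).
Subtract the data counts: 14−10=4, 29−3=26.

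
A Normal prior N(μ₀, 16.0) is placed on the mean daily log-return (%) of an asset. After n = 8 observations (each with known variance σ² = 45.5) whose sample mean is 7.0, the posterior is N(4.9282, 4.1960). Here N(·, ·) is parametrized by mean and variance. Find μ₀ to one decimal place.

μ₀ = -0.9

The posterior mean is a precision-weighted average: μ_n = (τ₀μ₀ + τ_data·x̄)/(τ₀+τ_data), with τ₀=1/σ₀² and τ_data=n/σ².
Here τ₀ = 1/16.0 = 0.062500 and τ_data = 8/45.5 = 0.175824, so τ_n = 0.238324.
Rearranging for μ₀: μ₀ = (μ_n·τ_n − τ_data·x̄)/τ₀ = (4.9282·0.238324 − 0.175824·7.0) / 0.062500 = -0.056260/0.062500 ≈ -0.9.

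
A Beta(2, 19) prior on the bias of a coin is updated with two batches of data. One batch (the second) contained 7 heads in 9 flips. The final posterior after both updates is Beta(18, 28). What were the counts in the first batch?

9 heads and 7 tails

Sequential conjugate updates are equivalent to a single update on the pooled data, so total successes = posterior α − prior α and total failures = posterior β − prior β.
Total across both batches: 18−2=16 heads, 28−19=9 tails.
Subtract the second batch: 16−7=9 heads and 9−2=7 tails.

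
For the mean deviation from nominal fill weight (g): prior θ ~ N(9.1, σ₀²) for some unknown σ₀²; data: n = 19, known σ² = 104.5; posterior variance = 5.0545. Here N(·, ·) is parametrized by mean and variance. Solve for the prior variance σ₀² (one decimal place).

σ₀² = 62.4

Posterior precision equals prior precision plus data precision: 1/σ_n² = 1/σ₀² + n/σ².
So 1/σ₀² = 1/5.0545 − 19/104.5 = 0.197844 − 0.181818 = 0.016026.
Hence σ₀² = 1/0.016026 ≈ 62.4.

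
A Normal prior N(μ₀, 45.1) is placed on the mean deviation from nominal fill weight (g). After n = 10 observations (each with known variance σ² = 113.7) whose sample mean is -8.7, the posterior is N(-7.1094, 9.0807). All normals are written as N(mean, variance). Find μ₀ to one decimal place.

μ₀ = -0.8

The posterior mean is a precision-weighted average: μ_n = (τ₀μ₀ + τ_data·x̄)/(τ₀+τ_data), with τ₀=1/σ₀² and τ_data=n/σ².
Here τ₀ = 1/45.1 = 0.022173 and τ_data = 10/113.7 = 0.087951, so τ_n = 0.110124.
Rearranging for μ₀: μ₀ = (μ_n·τ_n − τ_data·x̄)/τ₀ = (-7.1094·0.110124 − 0.087951·-8.7) / 0.022173 = -0.017742/0.022173 ≈ -0.8.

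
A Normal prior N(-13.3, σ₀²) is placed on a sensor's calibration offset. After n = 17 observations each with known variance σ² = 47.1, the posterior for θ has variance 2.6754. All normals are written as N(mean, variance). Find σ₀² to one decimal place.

σ₀² = 77.9

Posterior precision equals prior precision plus data precision: 1/σ_n² = 1/σ₀² + n/σ².
So 1/σ₀² = 1/2.6754 − 17/47.1 = 0.373776 − 0.360934 = 0.012842.
Hence σ₀² = 1/0.012842 ≈ 77.9.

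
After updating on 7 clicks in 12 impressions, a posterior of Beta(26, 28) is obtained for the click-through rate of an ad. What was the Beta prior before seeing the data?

Under Beta–binomial conjugacy the posterior parameters are (a+s, b+f).
So a = 26 − 7 = 19 and b = 28 − 5 = 23.

Beta(19, 23)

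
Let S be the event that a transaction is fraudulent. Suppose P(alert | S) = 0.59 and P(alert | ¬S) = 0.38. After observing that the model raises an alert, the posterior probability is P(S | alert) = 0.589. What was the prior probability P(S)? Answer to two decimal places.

In odds form, posterior odds = prior odds × likelihood ratio, so prior odds = posterior odds ÷ LR.
Posterior odds = 0.589/(1−0.589) = 1.4331. LR = 0.59/0.38 = 1.5526.
Prior odds = 1.4331/1.5526 = 0.9230, so P(S) = 0.9230/(1+0.9230) ≈ 0.48.

P(S) = 0.48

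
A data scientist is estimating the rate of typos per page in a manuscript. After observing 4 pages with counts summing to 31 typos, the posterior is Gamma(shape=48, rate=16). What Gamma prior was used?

A Gamma(α, β) prior (rate parametrization) on a Poisson rate with n observations summing to S gives posterior Gamma(α+S, β+n).
So α = 48 − 31 = 17 and β = 16 − 4 = 12.

Gamma(shape=17, rate=12)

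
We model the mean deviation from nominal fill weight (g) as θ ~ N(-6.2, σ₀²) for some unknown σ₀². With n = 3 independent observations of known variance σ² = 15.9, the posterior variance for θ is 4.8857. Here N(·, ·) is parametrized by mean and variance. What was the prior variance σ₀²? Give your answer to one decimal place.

Posterior precision equals prior precision plus data precision: 1/σ_n² = 1/σ₀² + n/σ².
So 1/σ₀² = 1/4.8857 − 3/15.9 = 0.204679 − 0.188679 = 0.016000.
Hence σ₀² = 1/0.016000 ≈ 62.5.

σ₀² = 62.5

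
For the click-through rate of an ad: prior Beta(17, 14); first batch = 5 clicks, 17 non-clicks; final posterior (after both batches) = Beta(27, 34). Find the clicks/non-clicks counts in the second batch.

Because Beta–binomial updating is additive in the counts, the combined data contributed (α_post−α_prior, β_post−β_prior) successes and failures.
Total across both batches: 27−17=10 clicks, 34−14=20 non-clicks.
Subtract the first batch: 10−5=5 clicks and 20−17=3 non-clicks.

5 clicks and 3 non-clicks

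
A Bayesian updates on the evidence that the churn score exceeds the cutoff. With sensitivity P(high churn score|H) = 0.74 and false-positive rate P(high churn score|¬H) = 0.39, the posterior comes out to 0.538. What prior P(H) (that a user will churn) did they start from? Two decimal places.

Bayes' rule in odds form gives O(H|E) = O(H)·[P(E|H)/P(E|¬H)], hence O(H) = O(H|E)/LR.
Posterior odds = 0.538/(1−0.538) = 1.1645. LR = 0.74/0.39 = 1.8974.
Prior odds = 1.1645/1.8974 = 0.6137, so P(H) = 0.6137/(1+0.6137) ≈ 0.38.

P(H) = 0.38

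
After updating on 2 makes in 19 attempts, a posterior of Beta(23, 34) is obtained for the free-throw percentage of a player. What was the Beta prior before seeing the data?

Beta(21, 17)

Under Beta–binomial conjugacy the posterior parameters are (a+s, b+f).
Subtract the data counts: 23−2=21, 34−17=17.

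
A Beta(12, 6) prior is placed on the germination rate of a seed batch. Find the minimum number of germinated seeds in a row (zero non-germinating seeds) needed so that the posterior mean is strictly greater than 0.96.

k = 133

After k germinated seeds and 0 non-germinating seeds the posterior is Beta(12+k, 6), with mean (12+k)/(12+6+k).
Set (12+k)/(18+k) > 0.96 and solve: k > (0.96·18 − 12)/(1 − 0.96) = 132.000.
The smallest integer exceeding 132.000 is 133.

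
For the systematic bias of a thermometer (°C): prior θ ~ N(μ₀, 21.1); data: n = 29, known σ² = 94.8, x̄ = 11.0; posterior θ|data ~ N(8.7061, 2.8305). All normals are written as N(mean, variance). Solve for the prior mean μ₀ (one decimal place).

The posterior mean is a precision-weighted average: μ_n = (τ₀μ₀ + τ_data·x̄)/(τ₀+τ_data), with τ₀=1/σ₀² and τ_data=n/σ².
Here τ₀ = 1/21.1 = 0.047393 and τ_data = 29/94.8 = 0.305907, so τ_n = 0.353300.
Rearranging for μ₀: μ₀ = (μ_n·τ_n − τ_data·x̄)/τ₀ = (8.7061·0.353300 − 0.305907·11.0) / 0.047393 = -0.289112/0.047393 ≈ -6.1.

μ₀ = -6.1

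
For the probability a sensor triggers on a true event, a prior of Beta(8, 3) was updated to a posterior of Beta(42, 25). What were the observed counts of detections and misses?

A Beta(a, b) prior with s successes and f failures in binomial data gives a Beta(a+s, b+f) posterior.
Match parameters: s=42−8=34, f=25−3=22.

34 detections and 22 misses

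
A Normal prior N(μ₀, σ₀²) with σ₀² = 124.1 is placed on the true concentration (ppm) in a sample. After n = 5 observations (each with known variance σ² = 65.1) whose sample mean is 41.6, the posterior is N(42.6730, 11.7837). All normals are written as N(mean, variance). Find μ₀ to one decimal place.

μ₀ = 52.9

The posterior mean is a precision-weighted average: μ_n = (τ₀μ₀ + τ_data·x̄)/(τ₀+τ_data), with τ₀=1/σ₀² and τ_data=n/σ².
Here τ₀ = 1/124.1 = 0.008058 and τ_data = 5/65.1 = 0.076805, so τ_n = 0.084863.
Rearranging for μ₀: μ₀ = (μ_n·τ_n − τ_data·x̄)/τ₀ = (42.6730·0.084863 − 0.076805·41.6) / 0.008058 = 0.426271/0.008058 ≈ 52.9.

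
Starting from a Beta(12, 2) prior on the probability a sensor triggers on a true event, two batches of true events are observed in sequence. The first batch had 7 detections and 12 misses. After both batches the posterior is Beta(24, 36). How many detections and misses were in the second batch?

5 detections and 22 misses

Sequential conjugate updates are equivalent to a single update on the pooled data, so total successes = posterior α − prior α and total failures = posterior β − prior β.
Total across both batches: 24−12=12 detections, 36−2=34 misses.
Subtract the first batch: 12−7=5 detections and 34−12=22 misses.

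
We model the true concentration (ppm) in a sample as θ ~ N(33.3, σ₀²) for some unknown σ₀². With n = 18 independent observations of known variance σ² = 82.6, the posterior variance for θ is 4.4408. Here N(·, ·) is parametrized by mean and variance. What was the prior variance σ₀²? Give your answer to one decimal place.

σ₀² = 137.6

Posterior precision equals prior precision plus data precision: 1/σ_n² = 1/σ₀² + n/σ².
So 1/σ₀² = 1/4.4408 − 18/82.6 = 0.225185 − 0.217918 = 0.007267.
Hence σ₀² = 1/0.007267 ≈ 137.6.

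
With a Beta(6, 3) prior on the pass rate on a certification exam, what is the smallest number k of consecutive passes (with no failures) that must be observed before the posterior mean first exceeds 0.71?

k = 2

After k passes and 0 failures the posterior is Beta(6+k, 3), with mean (6+k)/(6+3+k).
Set (6+k)/(9+k) > 0.71 and solve: k > (0.71·9 − 6)/(1 − 0.71) = 1.345.
The smallest integer exceeding 1.345 is 2, and checking k=2: (8)/(11) = 0.7273 > 0.71.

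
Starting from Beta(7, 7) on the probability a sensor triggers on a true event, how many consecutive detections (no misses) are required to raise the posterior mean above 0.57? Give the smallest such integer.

After k detections and 0 misses the posterior is Beta(7+k, 7), with mean (7+k)/(7+7+k).
Set (7+k)/(14+k) > 0.57 and solve: k > (0.57·14 − 7)/(1 − 0.57) = 2.279.
The smallest integer exceeding 2.279 is 3, and checking k=3: (10)/(17) = 0.5882 > 0.57.

k = 3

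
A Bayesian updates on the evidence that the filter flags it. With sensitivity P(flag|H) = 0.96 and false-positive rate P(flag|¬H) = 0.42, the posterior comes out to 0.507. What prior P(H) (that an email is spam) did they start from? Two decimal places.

P(H) = 0.31

Bayes' rule in odds form gives O(H|E) = O(H)·[P(E|H)/P(E|¬H)], hence O(H) = O(H|E)/LR.
Posterior odds = 0.507/(1−0.507) = 1.0284. LR = 0.96/0.42 = 2.2857.
Prior odds = 1.0284/2.2857 = 0.4499, so P(H) = 0.4499/(1+0.4499) ≈ 0.31.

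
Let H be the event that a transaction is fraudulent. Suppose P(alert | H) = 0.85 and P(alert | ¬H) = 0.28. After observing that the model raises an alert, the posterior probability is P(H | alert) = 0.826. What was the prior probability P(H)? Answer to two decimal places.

P(H) = 0.61

Bayes' rule in odds form gives O(H|E) = O(H)·[P(E|H)/P(E|¬H)], hence O(H) = O(H|E)/LR.
Posterior odds = 0.826/(1−0.826) = 4.7471. LR = 0.85/0.28 = 3.0357.
Prior odds = 4.7471/3.0357 = 1.5638, so P(H) = 1.5638/(1+1.5638) ≈ 0.61.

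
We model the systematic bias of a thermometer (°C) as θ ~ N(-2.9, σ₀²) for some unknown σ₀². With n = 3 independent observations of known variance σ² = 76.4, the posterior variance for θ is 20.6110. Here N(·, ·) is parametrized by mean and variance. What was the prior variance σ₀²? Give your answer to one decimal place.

σ₀² = 108.1

Posterior precision equals prior precision plus data precision: 1/σ_n² = 1/σ₀² + n/σ².
So 1/σ₀² = 1/20.6110 − 3/76.4 = 0.048518 − 0.039267 = 0.009251.
Hence σ₀² = 1/0.009251 ≈ 108.1.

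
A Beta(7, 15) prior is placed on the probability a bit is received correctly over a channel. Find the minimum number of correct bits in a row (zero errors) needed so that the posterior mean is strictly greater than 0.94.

After k correct bits and 0 errors the posterior is Beta(7+k, 15), with mean (7+k)/(7+15+k).
Set (7+k)/(22+k) > 0.94 and solve: k > (0.94·22 − 7)/(1 − 0.94) = 228.000.
The smallest integer exceeding 228.000 is 229.

k = 229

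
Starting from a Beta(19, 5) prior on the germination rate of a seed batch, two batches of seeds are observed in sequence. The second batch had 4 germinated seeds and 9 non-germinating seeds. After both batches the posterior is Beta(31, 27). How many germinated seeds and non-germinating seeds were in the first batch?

Sequential conjugate updates are equivalent to a single update on the pooled data, so total successes = posterior α − prior α and total failures = posterior β − prior β.
Total across both batches: 31−19=12 germinated seeds, 27−5=22 non-germinating seeds.
Subtract the second batch: 12−4=8 germinated seeds and 22−9=13 non-germinating seeds.

8 germinated seeds and 13 non-germinating seeds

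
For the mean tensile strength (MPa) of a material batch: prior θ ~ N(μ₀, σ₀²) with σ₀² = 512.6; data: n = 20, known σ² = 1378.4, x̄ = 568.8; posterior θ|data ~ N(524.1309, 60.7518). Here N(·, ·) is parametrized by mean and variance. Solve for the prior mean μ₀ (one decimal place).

The posterior mean is a precision-weighted average: μ_n = (τ₀μ₀ + τ_data·x̄)/(τ₀+τ_data), with τ₀=1/σ₀² and τ_data=n/σ².
Here τ₀ = 1/512.6 = 0.001951 and τ_data = 20/1378.4 = 0.014510, so τ_n = 0.016461.
Rearranging for μ₀: μ₀ = (μ_n·τ_n − τ_data·x̄)/τ₀ = (524.1309·0.016461 − 0.014510·568.8) / 0.001951 = 0.374431/0.001951 ≈ 191.9.

μ₀ = 191.9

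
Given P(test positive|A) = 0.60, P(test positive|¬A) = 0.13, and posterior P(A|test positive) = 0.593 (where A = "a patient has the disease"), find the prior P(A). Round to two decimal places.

In odds form, posterior odds = prior odds × likelihood ratio, so prior odds = posterior odds ÷ LR.
Posterior odds = 0.593/(1−0.593) = 1.4570. LR = 0.60/0.13 = 4.6154.
Prior odds = 1.4570/4.6154 = 0.3157, so P(A) = 0.3157/(1+0.3157) ≈ 0.24.

P(A) = 0.24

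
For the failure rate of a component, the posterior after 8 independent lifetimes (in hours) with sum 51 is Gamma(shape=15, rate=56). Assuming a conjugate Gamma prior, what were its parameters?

Gamma(shape=7, rate=5)

Gamma–exponential conjugacy: posterior shape = α + n, posterior rate = β + Σtᵢ.
So α = 15 − 8 = 7 and β = 56 − 51 = 5.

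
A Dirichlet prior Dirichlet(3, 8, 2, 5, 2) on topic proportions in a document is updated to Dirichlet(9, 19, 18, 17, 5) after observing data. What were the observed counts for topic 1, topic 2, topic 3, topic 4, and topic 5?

For a Dirichlet(α) prior with multinomial counts c, the posterior is Dirichlet(α + c) componentwise.
Counts are posterior − prior componentwise: 9−3=6, 19−8=11, 18−2=16, 17−5=12, 5−2=3.

counts (6, 11, 16, 12, 3)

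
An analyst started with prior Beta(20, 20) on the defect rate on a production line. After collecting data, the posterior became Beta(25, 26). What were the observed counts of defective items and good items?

A Beta(a, b) prior with s successes and f failures in binomial data gives a Beta(a+s, b+f) posterior.
Match parameters: s=25−20=5, f=26−20=6.

5 defective items and 6 good items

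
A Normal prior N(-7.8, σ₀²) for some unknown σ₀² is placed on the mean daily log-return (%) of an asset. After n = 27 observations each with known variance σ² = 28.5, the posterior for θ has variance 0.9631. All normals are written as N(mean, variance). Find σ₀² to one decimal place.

For the Normal–Normal model with known σ², precisions add: τ_n = τ₀ + n/σ².
So 1/σ₀² = 1/0.9631 − 27/28.5 = 1.038314 − 0.947368 = 0.090946.
Hence σ₀² = 1/0.090946 ≈ 11.0.

σ₀² = 11.0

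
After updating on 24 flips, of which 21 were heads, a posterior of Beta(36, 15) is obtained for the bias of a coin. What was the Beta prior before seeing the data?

Under Beta–binomial conjugacy the posterior parameters are (a+s, b+f).
Subtract the data counts: 36−21=15, 15−3=12.

Beta(15, 12)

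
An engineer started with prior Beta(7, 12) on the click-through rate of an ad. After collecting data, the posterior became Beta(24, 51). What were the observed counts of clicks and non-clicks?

Under Beta–binomial conjugacy the posterior parameters are (α+s, β+f).
Match parameters: s=24−7=17, f=51−12=39.

17 clicks and 39 non-clicks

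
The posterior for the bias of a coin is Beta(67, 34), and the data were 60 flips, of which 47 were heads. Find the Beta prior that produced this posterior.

Beta(20, 21)

Beta is conjugate to the binomial likelihood: posterior = Beta(α+s, β+f).
Subtract the data counts: 67−47=20, 34−13=21.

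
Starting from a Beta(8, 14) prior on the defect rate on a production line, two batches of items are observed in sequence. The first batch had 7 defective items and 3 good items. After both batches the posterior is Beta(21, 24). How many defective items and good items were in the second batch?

Sequential conjugate updates are equivalent to a single update on the pooled data, so total successes = posterior α − prior α and total failures = posterior β − prior β.
Total across both batches: 21−8=13 defective items, 24−14=10 good items.
Subtract the first batch: 13−7=6 defective items and 10−3=7 good items.

6 defective items and 7 good items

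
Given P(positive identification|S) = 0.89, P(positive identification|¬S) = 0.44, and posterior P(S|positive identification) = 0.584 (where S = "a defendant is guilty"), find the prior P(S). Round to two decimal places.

P(S) = 0.41

In odds form, posterior odds = prior odds × likelihood ratio, so prior odds = posterior odds ÷ LR.
Posterior odds = 0.584/(1−0.584) = 1.4038. LR = 0.89/0.44 = 2.0227.
Prior odds = 1.4038/2.0227 = 0.6940, so P(S) = 0.6940/(1+0.6940) ≈ 0.41.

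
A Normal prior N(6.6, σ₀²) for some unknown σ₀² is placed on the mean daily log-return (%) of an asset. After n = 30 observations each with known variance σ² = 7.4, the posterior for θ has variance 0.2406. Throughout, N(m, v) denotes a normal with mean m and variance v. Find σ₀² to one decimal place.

For the Normal–Normal model with known σ², precisions add: τ_n = τ₀ + n/σ².
So 1/σ₀² = 1/0.2406 − 30/7.4 = 4.156276 − 4.054054 = 0.102222.
Hence σ₀² = 1/0.102222 ≈ 9.8.

σ₀² = 9.8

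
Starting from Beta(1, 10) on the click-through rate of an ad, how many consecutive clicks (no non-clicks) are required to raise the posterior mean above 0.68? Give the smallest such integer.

k = 21

After k clicks and 0 non-clicks the posterior is Beta(1+k, 10), with mean (1+k)/(1+10+k).
Set (1+k)/(11+k) > 0.68 and solve: k > (0.68·11 − 1)/(1 − 0.68) = 20.250.
The smallest integer exceeding 20.250 is 21, and checking k=21: (22)/(32) = 0.6875 > 0.68.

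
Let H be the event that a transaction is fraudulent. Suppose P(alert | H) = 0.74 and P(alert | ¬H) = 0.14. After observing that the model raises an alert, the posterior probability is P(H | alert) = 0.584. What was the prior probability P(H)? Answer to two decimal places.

P(H) = 0.21

In odds form, posterior odds = prior odds × likelihood ratio, so prior odds = posterior odds ÷ LR.
Posterior odds = 0.584/(1−0.584) = 1.4038. LR = 0.74/0.14 = 5.2857.
Prior odds = 1.4038/5.2857 = 0.2656, so P(H) = 0.2656/(1+0.2656) ≈ 0.21.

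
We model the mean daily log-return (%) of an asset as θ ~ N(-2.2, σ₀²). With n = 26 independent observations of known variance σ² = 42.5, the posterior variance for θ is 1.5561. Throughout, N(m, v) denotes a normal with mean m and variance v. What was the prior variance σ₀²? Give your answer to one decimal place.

Posterior precision equals prior precision plus data precision: 1/σ_n² = 1/σ₀² + n/σ².
So 1/σ₀² = 1/1.5561 − 26/42.5 = 0.642632 − 0.611765 = 0.030867.
Hence σ₀² = 1/0.030867 ≈ 32.4.

σ₀² = 32.4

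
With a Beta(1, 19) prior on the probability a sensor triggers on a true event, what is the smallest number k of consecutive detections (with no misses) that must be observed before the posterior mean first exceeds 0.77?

After k detections and 0 misses the posterior is Beta(1+k, 19), with mean (1+k)/(1+19+k).
Set (1+k)/(20+k) > 0.77 and solve: k > (0.77·20 − 1)/(1 − 0.77) = 62.609.
The smallest integer exceeding 62.609 is 63, and checking k=63: (64)/(83) = 0.7711 > 0.77.

k = 63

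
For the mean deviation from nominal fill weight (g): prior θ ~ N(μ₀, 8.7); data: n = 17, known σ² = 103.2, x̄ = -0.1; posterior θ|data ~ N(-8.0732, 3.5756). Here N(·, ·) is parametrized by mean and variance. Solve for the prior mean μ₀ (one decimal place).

μ₀ = -19.5

With known observation variance, the Normal–Normal posterior has precision τ_n = τ₀ + n/σ² and mean μ_n = (τ₀μ₀ + (n/σ²)x̄)/τ_n.
Here τ₀ = 1/8.7 = 0.114943 and τ_data = 17/103.2 = 0.164729, so τ_n = 0.279672.
Rearranging for μ₀: μ₀ = (μ_n·τ_n − τ_data·x̄)/τ₀ = (-8.0732·0.279672 − 0.164729·-0.1) / 0.114943 = -2.241375/0.114943 ≈ -19.5.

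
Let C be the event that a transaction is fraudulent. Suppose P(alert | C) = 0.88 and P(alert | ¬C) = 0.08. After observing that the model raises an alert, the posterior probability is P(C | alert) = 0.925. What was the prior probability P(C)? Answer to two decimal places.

P(C) = 0.53

In odds form, posterior odds = prior odds × likelihood ratio, so prior odds = posterior odds ÷ LR.
Posterior odds = 0.925/(1−0.925) = 12.3333. LR = 0.88/0.08 = 11.0000.
Prior odds = 12.3333/11.0000 = 1.1212, so P(C) = 1.1212/(1+1.1212) ≈ 0.53.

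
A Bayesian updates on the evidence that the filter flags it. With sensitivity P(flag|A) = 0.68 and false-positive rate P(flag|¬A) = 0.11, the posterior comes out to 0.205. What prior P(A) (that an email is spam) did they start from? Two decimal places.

P(A) = 0.04

In odds form, posterior odds = prior odds × likelihood ratio, so prior odds = posterior odds ÷ LR.
Posterior odds = 0.205/(1−0.205) = 0.2579. LR = 0.68/0.11 = 6.1818.
Prior odds = 0.2579/6.1818 = 0.0417, so P(A) = 0.0417/(1+0.0417) ≈ 0.04.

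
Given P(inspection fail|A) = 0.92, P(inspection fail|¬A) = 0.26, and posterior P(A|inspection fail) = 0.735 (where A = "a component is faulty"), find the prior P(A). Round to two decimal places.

Bayes' rule in odds form gives O(A|E) = O(A)·[P(E|A)/P(E|¬A)], hence O(A) = O(A|E)/LR.
Posterior odds = 0.735/(1−0.735) = 2.7736. LR = 0.92/0.26 = 3.5385.
Prior odds = 2.7736/3.5385 = 0.7838, so P(A) = 0.7838/(1+0.7838) ≈ 0.44.

P(A) = 0.44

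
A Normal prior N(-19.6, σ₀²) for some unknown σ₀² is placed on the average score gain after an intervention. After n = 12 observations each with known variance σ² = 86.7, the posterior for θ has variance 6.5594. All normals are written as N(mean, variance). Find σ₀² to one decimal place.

Posterior precision equals prior precision plus data precision: 1/σ_n² = 1/σ₀² + n/σ².
So 1/σ₀² = 1/6.5594 − 12/86.7 = 0.152453 − 0.138408 = 0.014045.
Hence σ₀² = 1/0.014045 ≈ 71.2.

σ₀² = 71.2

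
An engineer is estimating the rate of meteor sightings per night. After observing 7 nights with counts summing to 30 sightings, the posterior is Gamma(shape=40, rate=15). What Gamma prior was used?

Gamma(shape=10, rate=8)

Gamma–Poisson conjugacy: posterior shape = α + Σxᵢ, posterior rate = β + n.
So α = 40 − 30 = 10 and β = 15 − 7 = 8.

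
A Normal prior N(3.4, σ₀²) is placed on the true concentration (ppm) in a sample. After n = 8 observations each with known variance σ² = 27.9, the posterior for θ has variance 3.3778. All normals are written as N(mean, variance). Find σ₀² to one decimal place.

For the Normal–Normal model with known σ², precisions add: τ_n = τ₀ + n/σ².
So 1/σ₀² = 1/3.3778 − 8/27.9 = 0.296051 − 0.286738 = 0.009313.
Hence σ₀² = 1/0.009313 ≈ 107.4.

σ₀² = 107.4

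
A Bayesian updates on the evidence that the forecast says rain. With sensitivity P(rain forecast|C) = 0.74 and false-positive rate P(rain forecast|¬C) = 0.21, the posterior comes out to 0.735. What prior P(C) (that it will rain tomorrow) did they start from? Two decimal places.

P(C) = 0.44

In odds form, posterior odds = prior odds × likelihood ratio, so prior odds = posterior odds ÷ LR.
Posterior odds = 0.735/(1−0.735) = 2.7736. LR = 0.74/0.21 = 3.5238.
Prior odds = 2.7736/3.5238 = 0.7871, so P(C) = 0.7871/(1+0.7871) ≈ 0.44.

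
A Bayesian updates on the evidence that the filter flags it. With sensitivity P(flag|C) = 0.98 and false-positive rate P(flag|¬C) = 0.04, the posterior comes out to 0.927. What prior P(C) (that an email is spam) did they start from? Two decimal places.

In odds form, posterior odds = prior odds × likelihood ratio, so prior odds = posterior odds ÷ LR.
Posterior odds = 0.927/(1−0.927) = 12.6986. LR = 0.98/0.04 = 24.5000.
Prior odds = 12.6986/24.5000 = 0.5183, so P(C) = 0.5183/(1+0.5183) ≈ 0.34.

P(C) = 0.34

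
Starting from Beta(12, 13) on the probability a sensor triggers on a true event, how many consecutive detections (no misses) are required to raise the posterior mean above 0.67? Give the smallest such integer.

k = 15

After k detections and 0 misses the posterior is Beta(12+k, 13), with mean (12+k)/(12+13+k).
Set (12+k)/(25+k) > 0.67 and solve: k > (0.67·25 − 12)/(1 − 0.67) = 14.394.
The smallest integer exceeding 14.394 is 15, and checking k=15: (27)/(40) = 0.6750 > 0.67.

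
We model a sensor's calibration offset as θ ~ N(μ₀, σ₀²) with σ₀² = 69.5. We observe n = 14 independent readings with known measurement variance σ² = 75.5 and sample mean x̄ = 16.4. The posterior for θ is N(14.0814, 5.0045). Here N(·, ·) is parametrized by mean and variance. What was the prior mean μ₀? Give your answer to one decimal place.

μ₀ = -15.8

With known observation variance, the Normal–Normal posterior has precision τ_n = τ₀ + n/σ² and mean μ_n = (τ₀μ₀ + (n/σ²)x̄)/τ_n.
Here τ₀ = 1/69.5 = 0.014388 and τ_data = 14/75.5 = 0.185430, so τ_n = 0.199818.
Rearranging for μ₀: μ₀ = (μ_n·τ_n − τ_data·x̄)/τ₀ = (14.0814·0.199818 − 0.185430·16.4) / 0.014388 = -0.227335/0.014388 ≈ -15.8.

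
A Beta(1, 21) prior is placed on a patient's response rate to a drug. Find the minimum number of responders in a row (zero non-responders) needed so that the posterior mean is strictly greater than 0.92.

k = 241

After k responders and 0 non-responders the posterior is Beta(1+k, 21), with mean (1+k)/(1+21+k).
Set (1+k)/(22+k) > 0.92 and solve: k > (0.92·22 − 1)/(1 − 0.92) = 240.500.
The smallest integer exceeding 240.500 is 241, and checking k=241: (242)/(263) = 0.9202 > 0.92.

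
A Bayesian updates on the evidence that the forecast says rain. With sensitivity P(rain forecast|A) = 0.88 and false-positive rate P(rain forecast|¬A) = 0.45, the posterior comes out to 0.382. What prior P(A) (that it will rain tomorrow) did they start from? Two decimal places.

P(A) = 0.24

Bayes' rule in odds form gives O(A|E) = O(A)·[P(E|A)/P(E|¬A)], hence O(A) = O(A|E)/LR.
Posterior odds = 0.382/(1−0.382) = 0.6181. LR = 0.88/0.45 = 1.9556.
Prior odds = 0.6181/1.9556 = 0.3161, so P(A) = 0.3161/(1+0.3161) ≈ 0.24.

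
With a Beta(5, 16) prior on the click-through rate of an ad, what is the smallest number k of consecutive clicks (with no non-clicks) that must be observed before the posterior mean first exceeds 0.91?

k = 157

After k clicks and 0 non-clicks the posterior is Beta(5+k, 16), with mean (5+k)/(5+16+k).
Set (5+k)/(21+k) > 0.91 and solve: k > (0.91·21 − 5)/(1 − 0.91) = 156.778.
The smallest integer exceeding 156.778 is 157.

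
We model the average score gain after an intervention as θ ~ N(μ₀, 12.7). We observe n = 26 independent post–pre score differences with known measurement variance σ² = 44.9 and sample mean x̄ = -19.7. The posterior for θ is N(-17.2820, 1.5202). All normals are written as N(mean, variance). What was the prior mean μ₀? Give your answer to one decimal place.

μ₀ = 0.5

With known observation variance, the Normal–Normal posterior has precision τ_n = τ₀ + n/σ² and mean μ_n = (τ₀μ₀ + (n/σ²)x̄)/τ_n.
Here τ₀ = 1/12.7 = 0.078740 and τ_data = 26/44.9 = 0.579065, so τ_n = 0.657805.
Rearranging for μ₀: μ₀ = (μ_n·τ_n − τ_data·x̄)/τ₀ = (-17.2820·0.657805 − 0.579065·-19.7) / 0.078740 = 0.039394/0.078740 ≈ 0.5.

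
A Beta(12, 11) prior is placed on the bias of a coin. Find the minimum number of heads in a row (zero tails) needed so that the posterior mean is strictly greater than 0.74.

After k heads and 0 tails the posterior is Beta(12+k, 11), with mean (12+k)/(12+11+k).
Set (12+k)/(23+k) > 0.74 and solve: k > (0.74·23 − 12)/(1 − 0.74) = 19.308.
The smallest integer exceeding 19.308 is 20.

k = 20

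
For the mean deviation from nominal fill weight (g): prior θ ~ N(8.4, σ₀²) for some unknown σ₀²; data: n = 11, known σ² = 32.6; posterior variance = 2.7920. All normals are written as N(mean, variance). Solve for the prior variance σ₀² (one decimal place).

σ₀² = 48.2

For the Normal–Normal model with known σ², precisions add: τ_n = τ₀ + n/σ².
So 1/σ₀² = 1/2.7920 − 11/32.6 = 0.358166 − 0.337423 = 0.020743.
Hence σ₀² = 1/0.020743 ≈ 48.2.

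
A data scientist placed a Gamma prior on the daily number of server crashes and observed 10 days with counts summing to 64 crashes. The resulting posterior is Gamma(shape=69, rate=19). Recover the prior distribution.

Gamma–Poisson conjugacy: posterior shape = α + Σxᵢ, posterior rate = β + n.
So α = 69 − 64 = 5 and β = 19 − 10 = 9.

Gamma(shape=5, rate=9)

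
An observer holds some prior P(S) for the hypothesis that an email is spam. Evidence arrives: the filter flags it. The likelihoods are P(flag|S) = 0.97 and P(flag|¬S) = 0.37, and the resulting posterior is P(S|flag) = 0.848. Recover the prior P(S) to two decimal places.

P(S) = 0.68

Bayes' rule in odds form gives O(S|E) = O(S)·[P(E|S)/P(E|¬S)], hence O(S) = O(S|E)/LR.
Posterior odds = 0.848/(1−0.848) = 5.5789. LR = 0.97/0.37 = 2.6216.
Prior odds = 5.5789/2.6216 = 2.1281, so P(S) = 2.1281/(1+2.1281) ≈ 0.68.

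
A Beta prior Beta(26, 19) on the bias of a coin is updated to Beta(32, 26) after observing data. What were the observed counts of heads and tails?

6 heads and 7 tails

Beta is conjugate to the binomial likelihood: posterior = Beta(α+s, β+f).
Match parameters: s=32−26=6, f=26−19=7.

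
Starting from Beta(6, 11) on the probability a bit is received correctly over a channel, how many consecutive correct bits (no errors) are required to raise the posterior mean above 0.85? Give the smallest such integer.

k = 57

After k correct bits and 0 errors the posterior is Beta(6+k, 11), with mean (6+k)/(6+11+k).
Set (6+k)/(17+k) > 0.85 and solve: k > (0.85·17 − 6)/(1 − 0.85) = 56.333.
The smallest integer exceeding 56.333 is 57, and checking k=57: (63)/(74) = 0.8514 > 0.85.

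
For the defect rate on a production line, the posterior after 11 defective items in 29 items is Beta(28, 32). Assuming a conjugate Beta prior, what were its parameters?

Beta is conjugate to the binomial likelihood: posterior = Beta(a+s, b+f).
Subtract the data counts: 28−11=17, 32−18=14.

Beta(17, 14)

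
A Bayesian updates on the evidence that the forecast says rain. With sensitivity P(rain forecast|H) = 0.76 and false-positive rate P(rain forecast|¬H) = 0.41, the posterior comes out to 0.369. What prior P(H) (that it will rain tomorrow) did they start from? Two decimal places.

P(H) = 0.24

Bayes' rule in odds form gives O(H|E) = O(H)·[P(E|H)/P(E|¬H)], hence O(H) = O(H|E)/LR.
Posterior odds = 0.369/(1−0.369) = 0.5848. LR = 0.76/0.41 = 1.8537.
Prior odds = 0.5848/1.8537 = 0.3155, so P(H) = 0.3155/(1+0.3155) ≈ 0.24.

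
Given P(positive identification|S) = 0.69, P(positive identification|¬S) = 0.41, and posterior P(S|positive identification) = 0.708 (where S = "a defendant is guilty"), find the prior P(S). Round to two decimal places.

In odds form, posterior odds = prior odds × likelihood ratio, so prior odds = posterior odds ÷ LR.
Posterior odds = 0.708/(1−0.708) = 2.4247. LR = 0.69/0.41 = 1.6829.
Prior odds = 2.4247/1.6829 = 1.4408, so P(S) = 1.4408/(1+1.4408) ≈ 0.59.

P(S) = 0.59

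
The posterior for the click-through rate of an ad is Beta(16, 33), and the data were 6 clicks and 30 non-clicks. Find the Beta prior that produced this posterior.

Under Beta–binomial conjugacy the posterior parameters are (α+s, β+f).
So α = 16 − 6 = 10 and β = 33 − 30 = 3.

Beta(10, 3)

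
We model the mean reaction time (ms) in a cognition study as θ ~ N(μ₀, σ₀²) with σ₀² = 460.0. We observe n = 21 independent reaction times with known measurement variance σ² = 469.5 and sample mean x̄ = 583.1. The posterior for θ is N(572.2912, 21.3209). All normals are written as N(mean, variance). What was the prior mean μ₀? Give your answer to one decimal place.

The posterior mean is a precision-weighted average: μ_n = (τ₀μ₀ + τ_data·x̄)/(τ₀+τ_data), with τ₀=1/σ₀² and τ_data=n/σ².
Here τ₀ = 1/460.0 = 0.002174 and τ_data = 21/469.5 = 0.044728, so τ_n = 0.046902.
Rearranging for μ₀: μ₀ = (μ_n·τ_n − τ_data·x̄)/τ₀ = (572.2912·0.046902 − 0.044728·583.1) / 0.002174 = 0.760705/0.002174 ≈ 349.9.

μ₀ = 349.9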